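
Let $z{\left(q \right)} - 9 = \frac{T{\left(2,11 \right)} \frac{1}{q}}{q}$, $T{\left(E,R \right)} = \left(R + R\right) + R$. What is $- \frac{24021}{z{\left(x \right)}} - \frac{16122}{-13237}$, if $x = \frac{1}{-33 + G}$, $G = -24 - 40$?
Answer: $\frac{223238655}{195722282} \approx 1.1406$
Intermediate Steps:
$G = -64$
$T{\left(E,R \right)} = 3 R$ ($T{\left(E,R \right)} = 2 R + R = 3 R$)
$x = - \frac{1}{97}$ ($x = \frac{1}{-33 - 64} = \frac{1}{-97} = - \frac{1}{97} \approx -0.010309$)
$z{\left(q \right)} = 9 + \frac{33}{q^{2}}$ ($z{\left(q \right)} = 9 + \frac{3 \cdot 11 \frac{1}{q}}{q} = 9 + \frac{33 \frac{1}{q}}{q} = 9 + \frac{33}{q^{2}}$)
$- \frac{24021}{z{\left(x \right)}} - \frac{16122}{-13237} = - \frac{24021}{9 + \frac{33}{\frac{1}{9409}}} - \frac{16122}{-13237} = - \frac{24021}{9 + 33 \cdot 9409} - - \frac{16122}{13237} = - \frac{24021}{9 + 310497} + \frac{16122}{13237} = - \frac{24021}{310506} + \frac{16122}{13237} = \left(-24021\right) \frac{1}{310506} + \frac{16122}{13237} = - \frac{8007}{103502} + \frac{16122}{13237} = \frac{223238655}{195722282}$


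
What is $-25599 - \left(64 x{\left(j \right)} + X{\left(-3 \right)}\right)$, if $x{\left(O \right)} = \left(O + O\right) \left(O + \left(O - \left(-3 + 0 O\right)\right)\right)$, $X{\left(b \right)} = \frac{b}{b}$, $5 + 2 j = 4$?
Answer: $-25472$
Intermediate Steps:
$j = - \frac{1}{2}$ ($j = - \frac{5}{2} + \frac{1}{2} \cdot 4 = - \frac{5}{2} + 2 = - \frac{1}{2} \approx -0.5$)
$X{\left(b \right)} = 1$
$x{\left(O \right)} = 2 O \left(3 + 2 O\right)$ ($x{\left(O \right)} = 2 O \left(O + \left(O - \left(-3 + 0\right)\right)\right) = 2 O \left(O + \left(O - -3\right)\right) = 2 O \left(O + \left(O + 3\right)\right) = 2 O \left(O + \left(3 + O\right)\right) = 2 O \left(3 + 2 O\right)$)
$-25599 - \left(64 x{\left(j \right)} + X{\left(-3 \right)}\right) = -25599 - \left(64 \cdot 2 \left(- \frac{1}{2}\right) \left(3 + 2 \left(- \frac{1}{2}\right)\right) + 1\right) = -25599 - \left(64 \cdot 2 \left(- \frac{1}{2}\right) \left(3 - 1\right) + 1\right) = -25599 - \left(64 \cdot 2 \left(- \frac{1}{2}\right) 2 + 1\right) = -25599 - \left(64 \left(-2\right) + 1\right) = -25599 - \left(-128 + 1\right) = -25599 - -127 = -25599 + 127 = -25472$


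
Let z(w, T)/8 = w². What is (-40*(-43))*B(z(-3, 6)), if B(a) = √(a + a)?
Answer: 20640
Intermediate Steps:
z(w, T) = 8*w²
B(a) = √2*√a (B(a) = √(2*a) = √2*√a)
(-40*(-43))*B(z(-3, 6)) = (-40*(-43))*(√2*√(8*(-3)²)) = 1720*(√2*√(8*9)) = 1720*(√2*√72) = 1720*(√2*(6*√2)) = 1720*12 = 20640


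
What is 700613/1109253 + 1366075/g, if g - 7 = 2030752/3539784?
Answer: 134098353919262438/743455747443 ≈ 1.8037e+5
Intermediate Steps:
g = 3351155/442473 (g = 7 + 2030752/3539784 = 7 + 2030752*(1/3539784) = 7 + 253844/442473 = 3351155/442473 ≈ 7.5737)
700613/1109253 + 1366075/g = 700613/1109253 + 1366075/(3351155/442473) = 700613*(1/1109253) + 1366075*(442473/3351155) = 700613/1109253 + 120890260695/670231 = 134098353919262438/743455747443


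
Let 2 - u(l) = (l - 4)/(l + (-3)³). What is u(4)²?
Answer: 4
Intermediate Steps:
u(l) = 2 - (-4 + l)/(-27 + l) (u(l) = 2 - (l - 4)/(l + (-3)³) = 2 - (-4 + l)/(l - 27) = 2 - (-4 + l)/(-27 + l))
u(4)² = ((-50 + 4)/(-27 + 4))² = (-46/(-23))² = (-1/23*(-46))² = 2² = 4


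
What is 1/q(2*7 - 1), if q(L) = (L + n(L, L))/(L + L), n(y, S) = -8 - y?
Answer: -13/4 ≈ -3.2500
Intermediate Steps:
q(L) = -4/L (q(L) = (L + (-8 - L))/(L + L) = -8*1/(2*L) = -4/L)
1/q(2*7 - 1) = 1/(-4/(2*7 - 1)) = 1/(-4/(14 - 1)) = 1/(-4/13) = -13/4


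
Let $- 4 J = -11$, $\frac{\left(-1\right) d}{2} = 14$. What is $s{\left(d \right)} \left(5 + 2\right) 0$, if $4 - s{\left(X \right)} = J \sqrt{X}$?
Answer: $0$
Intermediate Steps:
$d = -28$ ($d = \left(-2\right) 14 = -28$)
$J = \frac{11}{4}$ ($J = \left(- \frac{1}{4}\right) \left(-11\right) = \frac{11}{4} \approx 2.75$)
$s{\left(X \right)} = 4 - \frac{11 \sqrt{X}}{4}$
$s{\left(d \right)} \left(5 + 2\right) 0 = \left(4 - \frac{11 \sqrt{-28}}{4}\right) \left(5 + 2\right) 0 = \left(4 - \frac{11 \cdot 2 i \sqrt{7}}{4}\right) 7 \cdot 0 = \left(4 - \frac{11 i \sqrt{7}}{2}\right) 0 = 0$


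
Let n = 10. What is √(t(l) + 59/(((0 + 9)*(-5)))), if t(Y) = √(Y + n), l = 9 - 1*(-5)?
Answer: √(-295 + 450*√6)/15 ≈ 1.8942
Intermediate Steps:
l = 14 (l = 9 + 5 = 14)
t(Y) = √(10 + Y) (t(Y) = √(Y + 10) = √(10 + Y))
√(t(l) + 59/(((0 + 9)*(-5)))) = √(√(10 + 14) + 59/(((0 + 9)*(-5)))) = √(√24 + 59/((9*(-5)))) = √(2*√6 + 59/(-45)) = √(2*√6 + 59*(-1/45)) = √(2*√6 - 59/45) = √(-59/45 + 2*√6)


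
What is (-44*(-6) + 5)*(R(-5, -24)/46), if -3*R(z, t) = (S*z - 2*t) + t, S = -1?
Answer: -7801/138 ≈ -56.529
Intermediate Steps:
R(z, t) = t/3 + z/3 (R(z, t) = -((-z - 2*t) + t)/3 = -(-t - z)/3 = t/3 + z/3)
(-44*(-6) + 5)*(R(-5, -24)/46) = (-44*(-6) + 5)*(((1/3)*(-24) + (1/3)*(-5))/46) = (264 + 5)*((-8 - 5/3)*(1/46)) = 269*(-29/3*1/46) = 269*(-29/138) = -7801/138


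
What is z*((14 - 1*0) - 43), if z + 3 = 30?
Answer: -783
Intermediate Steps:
z = 27 (z = -3 + 30 = 27)
z*((14 - 1*0) - 43) = 27*((14 - 1*0) - 43) = 27*((14 + 0) - 43) = 27*(14 - 43) = 27*(-29) = -783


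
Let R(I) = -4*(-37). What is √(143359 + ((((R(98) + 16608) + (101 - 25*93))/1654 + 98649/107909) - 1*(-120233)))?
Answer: √564176369684119659/1462963 ≈ 513.42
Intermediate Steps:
R(I) = 148
√(143359 + ((((R(98) + 16608) + (101 - 25*93))/1654 + 98649/107909) - 1*(-120233))) = √(143359 + ((((148 + 16608) + (101 - 25*93))/1654 + 98649/107909) - 1*(-120233))) = √(143359 + (((16756 + (101 - 2325))*(1/1654) + 98649*(1/107909)) + 120233)) = √(143359 + (((16756 - 2224)*(1/1654) + 98649/107909) + 120233)) = √(143359 + ((14532*(1/1654) + 98649/107909) + 120233)) = √(143359 + ((7266/827 + 98649/107909) + 120233)) = √(143359 + (865649517/89240743 + 120233)) = √(143359 + 10730547902636/89240743) = √(23524011578373/89240743) = √564176369684119659/1462963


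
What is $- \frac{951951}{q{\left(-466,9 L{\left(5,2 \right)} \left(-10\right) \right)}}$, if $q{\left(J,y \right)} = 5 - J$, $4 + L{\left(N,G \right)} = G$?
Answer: $- \frac{317317}{157} \approx -2021.1$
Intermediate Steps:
$L{\left(N,G \right)} = -4 + G$
$- \frac{951951}{q{\left(-466,9 L{\left(5,2 \right)} \left(-10\right) \right)}} = - \frac{951951}{5 - -466} = - \frac{951951}{5 + 466} = - \frac{951951}{471} = \left(-951951\right) \frac{1}{471} = - \frac{317317}{157}$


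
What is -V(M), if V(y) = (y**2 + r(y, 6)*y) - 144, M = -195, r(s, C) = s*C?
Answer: -266031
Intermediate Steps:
r(s, C) = C*s
V(y) = -144 + 7*y**2 (V(y) = (y**2 + (6*y)*y) - 144 = (y**2 + 6*y**2) - 144 = 7*y**2 - 144 = -144 + 7*y**2)
-V(M) = -(-144 + 7*(-195)**2) = -(-144 + 7*38025) = -(-144 + 266175) = -1*266031 = -266031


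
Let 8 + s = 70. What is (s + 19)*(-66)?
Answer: -5346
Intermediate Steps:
s = 62 (s = -8 + 70 = 62)
(s + 19)*(-66) = (62 + 19)*(-66) = 81*(-66) = -5346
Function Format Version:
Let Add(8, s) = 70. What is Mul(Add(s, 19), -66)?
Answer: -5346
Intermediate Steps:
s = 62 (s = Add(-8, 70) = 62)
Mul(Add(s, 19), -66) = Mul(Add(62, 19), -66) = Mul(81, -66) = -5346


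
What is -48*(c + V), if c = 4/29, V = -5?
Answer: 6768/29 ≈ 233.38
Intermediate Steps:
c = 4/29 (c = 4*(1/29) = 4/29 ≈ 0.13793)
-48*(c + V) = -48*(4/29 - 5) = -48*(-141/29) = 6768/29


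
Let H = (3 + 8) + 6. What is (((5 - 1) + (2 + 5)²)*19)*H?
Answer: 17119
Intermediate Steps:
H = 17 (H = 11 + 6 = 17)
(((5 - 1) + (2 + 5)²)*19)*H = (((5 - 1) + (2 + 5)²)*19)*17 = ((4 + 7²)*19)*17 = ((4 + 49)*19)*17 = (53*19)*17 = 1007*17 = 17119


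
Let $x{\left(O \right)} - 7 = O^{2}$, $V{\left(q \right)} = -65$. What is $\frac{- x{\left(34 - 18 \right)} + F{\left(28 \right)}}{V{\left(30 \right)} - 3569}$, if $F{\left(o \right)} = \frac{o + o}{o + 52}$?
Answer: $\frac{2623}{36340} \approx 0.072179$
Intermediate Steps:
$F{\left(o \right)} = \frac{2 o}{52 + o}$
$x{\left(O \right)} = 7 + O^{2}$
$\frac{- x{\left(34 - 18 \right)} + F{\left(28 \right)}}{V{\left(30 \right)} - 3569} = \frac{- (7 + \left(34 - 18\right)^{2}) + 2 \cdot 28 \frac{1}{52 + 28}}{-65 - 3569} = \frac{- (7 + 16^{2}) + 2 \cdot 28 \cdot \frac{1}{80}}{-3634} = \left(- (7 + 256) + 2 \cdot 28 \cdot \frac{1}{80}\right) \left(- \frac{1}{3634}\right) = \left(\left(-1\right) 263 + \frac{7}{10}\right) \left(- \frac{1}{3634}\right) = \left(-263 + \frac{7}{10}\right) \left(- \frac{1}{3634}\right) = \left(- \frac{2623}{10}\right) \left(- \frac{1}{3634}\right) = \frac{2623}{36340}$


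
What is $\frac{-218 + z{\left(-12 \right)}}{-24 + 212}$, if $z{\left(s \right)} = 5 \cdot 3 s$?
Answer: $- \frac{199}{94} \approx -2.117$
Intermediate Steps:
$z{\left(s \right)} = 15 s$
$\frac{-218 + z{\left(-12 \right)}}{-24 + 212} = \frac{-218 + 15 \left(-12\right)}{-24 + 212} = \frac{-218 - 180}{188} = \left(-398\right) \frac{1}{188} = - \frac{199}{94}$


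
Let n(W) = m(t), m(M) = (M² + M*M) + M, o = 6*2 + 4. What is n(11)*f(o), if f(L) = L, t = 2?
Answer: 160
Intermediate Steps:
o = 16 (o = 12 + 4 = 16)
m(M) = M + 2*M² (m(M) = (M² + M²) + M = 2*M² + M = M + 2*M²)
n(W) = 10 (n(W) = 2*(1 + 2*2) = 2*(1 + 4) = 2*5 = 10)
n(11)*f(o) = 10*16 = 160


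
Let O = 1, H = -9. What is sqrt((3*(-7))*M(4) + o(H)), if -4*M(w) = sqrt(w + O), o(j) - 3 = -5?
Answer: sqrt(-8 + 21*sqrt(5))/2 ≈ 3.1208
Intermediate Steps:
o(j) = -2 (o(j) = 3 - 5 = -2)
M(w) = -sqrt(1 + w)/4 (M(w) = -sqrt(w + 1)/4 = -sqrt(1 + w)/4)
sqrt((3*(-7))*M(4) + o(H)) = sqrt((3*(-7))*(-sqrt(1 + 4)/4) - 2) = sqrt(-(-21)*sqrt(5)/4 - 2) = sqrt(21*sqrt(5)/4 - 2) = sqrt(-2 + 21*sqrt(5)/4)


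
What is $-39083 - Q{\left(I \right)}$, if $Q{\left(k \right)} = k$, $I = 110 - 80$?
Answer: $-39113$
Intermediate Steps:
$I = 30$
$-39083 - Q{\left(I \right)} = -39083 - 30 = -39113$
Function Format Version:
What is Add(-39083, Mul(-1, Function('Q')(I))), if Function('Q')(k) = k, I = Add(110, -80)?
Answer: -39113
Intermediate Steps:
I = 30
Add(-39083, Mul(-1, Function('Q')(I))) = Add(-39083, Mul(-1, 30)) = Add(-39083, -30) = -39113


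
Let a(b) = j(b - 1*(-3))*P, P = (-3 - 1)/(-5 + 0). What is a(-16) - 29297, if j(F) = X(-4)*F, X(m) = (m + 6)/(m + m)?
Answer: -146472/5 ≈ -29294.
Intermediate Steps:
X(m) = (6 + m)/(2*m) (X(m) = (6 + m)/((2*m)) = (6 + m)*(1/(2*m)) = (6 + m)/(2*m))
P = ⅘ (P = -4/(-5) = -4*(-⅕) = ⅘ ≈ 0.80000)
j(F) = -F/4 (j(F) = ((½)*(6 - 4)/(-4))*F = ((½)*(-¼)*2)*F = -F/4)
a(b) = -⅗ - b/5 (a(b) = -(b - 1*(-3))/4*(⅘) = -(b + 3)/4*(⅘) = -(3 + b)/4*(⅘) = (-¾ - b/4)*(⅘) = -⅗ - b/5)
a(-16) - 29297 = (-⅗ - ⅕*(-16)) - 29297 = (-⅗ + 16/5) - 29297 = 13/5 - 29297 = -146472/5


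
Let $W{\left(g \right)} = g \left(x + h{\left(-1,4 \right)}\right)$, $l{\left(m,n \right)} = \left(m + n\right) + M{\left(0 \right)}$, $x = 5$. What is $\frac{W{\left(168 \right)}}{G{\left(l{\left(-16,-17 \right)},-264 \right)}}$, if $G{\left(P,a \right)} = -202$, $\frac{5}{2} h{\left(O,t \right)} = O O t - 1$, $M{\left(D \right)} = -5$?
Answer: $- \frac{2604}{505} \approx -5.1564$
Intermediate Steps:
$l{\left(m,n \right)} = -5 + m + n$ ($l{\left(m,n \right)} = \left(m + n\right) - 5 = -5 + m + n$)
$h{\left(O,t \right)} = - \frac{2}{5} + \frac{2 t O^{2}}{5}$ ($h{\left(O,t \right)} = \frac{2 \left(O O t - 1\right)}{5} = \frac{2 \left(O^{2} t - 1\right)}{5} = \frac{2 \left(t O^{2} - 1\right)}{5} = \frac{2 \left(-1 + t O^{2}\right)}{5} = - \frac{2}{5} + \frac{2 t O^{2}}{5}$)
$W{\left(g \right)} = \frac{31 g}{5}$ ($W{\left(g \right)} = g \left(5 - \left(\frac{2}{5} - \frac{8 \left(-1\right)^{2}}{5}\right)\right) = g \left(5 - \left(\frac{2}{5} - \frac{8}{5}\right)\right) = g \left(5 + \left(- \frac{2}{5} + \frac{8}{5}\right)\right) = g \left(5 + \frac{6}{5}\right) = g \frac{31}{5} = \frac{31 g}{5}$)
$\frac{W{\left(168 \right)}}{G{\left(l{\left(-16,-17 \right)},-264 \right)}} = \frac{\frac{31}{5} \cdot 168}{-202} = \frac{5208}{5} \left(- \frac{1}{202}\right) = - \frac{2604}{505}$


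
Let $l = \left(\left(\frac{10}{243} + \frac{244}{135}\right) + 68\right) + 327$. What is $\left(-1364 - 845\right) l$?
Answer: $- \frac{1065115739}{1215} \approx -8.7664 \cdot 10^{5}$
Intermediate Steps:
$l = \frac{482171}{1215}$ ($l = \left(\left(10 \cdot \frac{1}{243} + 244 \cdot \frac{1}{135}\right) + 68\right) + 327 = \left(\left(\frac{10}{243} + \frac{244}{135}\right) + 68\right) + 327 = \left(\frac{2246}{1215} + 68\right) + 327 = \frac{84866}{1215} + 327 = \frac{482171}{1215} \approx 396.85$)
$\left(-1364 - 845\right) l = \left(-1364 - 845\right) \frac{482171}{1215} = \left(-2209\right) \frac{482171}{1215} = - \frac{1065115739}{1215}$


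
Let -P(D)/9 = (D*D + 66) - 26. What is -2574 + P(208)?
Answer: -392310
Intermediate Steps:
P(D) = -360 - 9*D² (P(D) = -9*((D*D + 66) - 26) = -9*((D² + 66) - 26) = -9*((66 + D²) - 26) = -9*(40 + D²) = -360 - 9*D²)
-2574 + P(208) = -2574 + (-360 - 9*208²) = -2574 + (-360 - 9*43264) = -2574 + (-360 - 389376) = -2574 - 389736 = -392310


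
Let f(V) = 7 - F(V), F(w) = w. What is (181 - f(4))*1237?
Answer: 220186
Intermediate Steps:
f(V) = 7 - V
(181 - f(4))*1237 = (181 - (7 - 1*4))*1237 = (181 - (7 - 4))*1237 = (181 - 1*3)*1237 = (181 - 3)*1237 = 178*1237 = 220186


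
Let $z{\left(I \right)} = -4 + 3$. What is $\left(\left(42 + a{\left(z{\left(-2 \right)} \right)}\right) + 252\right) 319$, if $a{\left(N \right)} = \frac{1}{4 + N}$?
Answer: $\frac{281677}{3} \approx 93892.0$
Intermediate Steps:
$z{\left(I \right)} = -1$
$\left(\left(42 + a{\left(z{\left(-2 \right)} \right)}\right) + 252\right) 319 = \left(\left(42 + \frac{1}{4 - 1}\right) + 252\right) 319 = \left(\left(42 + \frac{1}{3}\right) + 252\right) 319 = \left(\frac{127}{3} + 252\right) 319 = \frac{883}{3} \cdot 319 = \frac{281677}{3}$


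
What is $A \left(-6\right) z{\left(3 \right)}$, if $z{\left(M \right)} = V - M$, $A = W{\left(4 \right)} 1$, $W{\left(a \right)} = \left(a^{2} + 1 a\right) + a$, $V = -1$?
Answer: $576$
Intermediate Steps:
$W{\left(a \right)} = a^{2} + 2 a$ ($W{\left(a \right)} = \left(a^{2} + a\right) + a = \left(a + a^{2}\right) + a = a^{2} + 2 a$)
$A = 24$ ($A = 4 \left(2 + 4\right) 1 = 4 \cdot 6 \cdot 1 = 24 \cdot 1 = 24$)
$z{\left(M \right)} = -1 - M$
$A \left(-6\right) z{\left(3 \right)} = 24 \left(-6\right) \left(-1 - 3\right) = - 144 \left(-1 - 3\right) = \left(-144\right) \left(-4\right) = 576$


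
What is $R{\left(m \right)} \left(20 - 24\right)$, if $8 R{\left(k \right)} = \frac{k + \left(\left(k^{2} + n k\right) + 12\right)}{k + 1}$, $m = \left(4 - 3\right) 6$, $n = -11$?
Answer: $\frac{6}{7} \approx 0.85714$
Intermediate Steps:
$m = 6$ ($m = 1 \cdot 6 = 6$)
$R{\left(k \right)} = \frac{12 + k^{2} - 10 k}{8 \left(1 + k\right)}$ ($R{\left(k \right)} = \frac{\left(k + \left(\left(k^{2} - 11 k\right) + 12\right)\right) \frac{1}{k + 1}}{8} = \frac{\left(k + \left(12 + k^{2} - 11 k\right)\right) \frac{1}{1 + k}}{8} = \frac{\left(12 + k^{2} - 10 k\right) \frac{1}{1 + k}}{8} = \frac{\frac{1}{1 + k} \left(12 + k^{2} - 10 k\right)}{8} = \frac{12 + k^{2} - 10 k}{8 \left(1 + k\right)}$)
$R{\left(m \right)} \left(20 - 24\right) = \frac{12 + 6^{2} - 60}{8 \left(1 + 6\right)} \left(20 - 24\right) = \frac{12 + 36 - 60}{8 \cdot 7} \left(-4\right) = \frac{1}{8} \cdot \frac{1}{7} \left(-12\right) \left(-4\right) = \left(- \frac{3}{14}\right) \left(-4\right) = \frac{6}{7}$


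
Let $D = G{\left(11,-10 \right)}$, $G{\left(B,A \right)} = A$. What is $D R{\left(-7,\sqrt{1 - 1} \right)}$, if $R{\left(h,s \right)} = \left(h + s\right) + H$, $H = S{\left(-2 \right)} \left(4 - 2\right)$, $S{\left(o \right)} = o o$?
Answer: $-10$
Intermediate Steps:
$S{\left(o \right)} = o^{2}$
$D = -10$
$H = 8$ ($H = \left(-2\right)^{2} \left(4 - 2\right) = 4 \cdot 2 = 8$)
$R{\left(h,s \right)} = 8 + h + s$ ($R{\left(h,s \right)} = \left(h + s\right) + 8 = 8 + h + s$)
$D R{\left(-7,\sqrt{1 - 1} \right)} = - 10 \left(8 - 7 + \sqrt{1 - 1}\right) = - 10 \left(8 - 7 + \sqrt{0}\right) = - 10 \left(8 - 7 + 0\right) = \left(-10\right) 1 = -10$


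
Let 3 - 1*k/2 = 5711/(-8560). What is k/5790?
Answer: 31391/24781200 ≈ 0.0012667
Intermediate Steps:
k = 31391/4280 (k = 6 - 11422/(-8560) = 6 - 11422*(-1)/8560 = 6 - 2*(-5711/8560) = 6 + 5711/4280 = 31391/4280 ≈ 7.3343)
k/5790 = (31391/4280)/5790 = (31391/4280)*(1/5790) = 31391/24781200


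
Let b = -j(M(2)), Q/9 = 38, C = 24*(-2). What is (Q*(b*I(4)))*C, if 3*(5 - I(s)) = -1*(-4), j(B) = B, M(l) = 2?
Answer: 120384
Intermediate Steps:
C = -48
I(s) = 11/3 (I(s) = 5 - (-1)*(-4)/3 = 5 - 1/3*4 = 5 - 4/3 = 11/3)
Q = 342 (Q = 9*38 = 342)
b = -2 (b = -1*2 = -2)
(Q*(b*I(4)))*C = (342*(-2*11/3))*(-48) = (342*(-22/3))*(-48) = -2508*(-48) = 120384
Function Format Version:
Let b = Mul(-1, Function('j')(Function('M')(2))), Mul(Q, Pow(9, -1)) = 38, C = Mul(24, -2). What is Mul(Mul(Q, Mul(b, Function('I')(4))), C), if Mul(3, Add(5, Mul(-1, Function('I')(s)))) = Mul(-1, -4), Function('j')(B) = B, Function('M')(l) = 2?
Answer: 120384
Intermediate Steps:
C = -48
Function('I')(s) = Rational(11, 3) (Function('I')(s) = Add(5, Mul(Rational(-1, 3), Mul(-1, -4))) = Add(5, Mul(Rational(-1, 3), 4)) = Add(5, Rational(-4, 3)) = Rational(11, 3))
Q = 342 (Q = Mul(9, 38) = 342)
b = -2 (b = Mul(-1, 2) = -2)
Mul(Mul(Q, Mul(b, Function('I')(4))), C) = Mul(Mul(342, Mul(-2, Rational(11, 3))), -48) = Mul(Mul(342, Rational(-22, 3)), -48) = Mul(-2508, -48) = 120384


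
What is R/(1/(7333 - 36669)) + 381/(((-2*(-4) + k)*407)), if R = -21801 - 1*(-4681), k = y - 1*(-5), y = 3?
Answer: 3270536868221/6512 ≈ 5.0223e+8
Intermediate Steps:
k = 8 (k = 3 - 1*(-5) = 3 + 5 = 8)
R = -17120 (R = -21801 + 4681 = -17120)
R/(1/(7333 - 36669)) + 381/(((-2*(-4) + k)*407)) = -17120/(1/(7333 - 36669)) + 381/(((-2*(-4) + 8)*407)) = -17120/(1/(-29336)) + 381/(((8 + 8)*407)) = -17120/(-1/29336) + 381/((16*407)) = -17120*(-29336) + 381/6512 = 502232320 + 381*(1/6512) = 502232320 + 381/6512 = 3270536868221/6512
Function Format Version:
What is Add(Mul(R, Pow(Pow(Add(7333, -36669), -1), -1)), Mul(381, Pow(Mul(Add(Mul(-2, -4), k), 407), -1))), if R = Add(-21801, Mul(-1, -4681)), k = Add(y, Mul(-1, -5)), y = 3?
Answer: Rational(3270536868221, 6512) ≈ 5.0223e+8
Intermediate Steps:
k = 8 (k = Add(3, Mul(-1, -5)) = Add(3, 5) = 8)
R = -17120 (R = Add(-21801, 4681) = -17120)
Add(Mul(R, Pow(Pow(Add(7333, -36669), -1), -1)), Mul(381, Pow(Mul(Add(Mul(-2, -4), k), 407), -1))) = Add(Mul(-17120, Pow(Pow(Add(7333, -36669), -1), -1)), Mul(381, Pow(Mul(Add(Mul(-2, -4), 8), 407), -1))) = Add(Mul(-17120, Pow(Pow(-29336, -1), -1)), Mul(381, Pow(Mul(Add(8, 8), 407), -1))) = Add(Mul(-17120, Pow(Rational(-1, 29336), -1)), Mul(381, Pow(Mul(16, 407), -1))) = Add(Mul(-17120, -29336), Mul(381, Pow(6512, -1))) = Add(502232320, Mul(381, Rational(1, 6512))) = Add(502232320, Rational(381, 6512)) = Rational(3270536868221, 6512)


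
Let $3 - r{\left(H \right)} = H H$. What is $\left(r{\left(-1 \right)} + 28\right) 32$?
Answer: $960$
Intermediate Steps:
$r{\left(H \right)} = 3 - H^{2}$ ($r{\left(H \right)} = 3 - H H = 3 - H^{2}$)
$\left(r{\left(-1 \right)} + 28\right) 32 = \left(\left(3 - \left(-1\right)^{2}\right) + 28\right) 32 = \left(\left(3 - 1\right) + 28\right) 32 = \left(2 + 28\right) 32 = 30 \cdot 32 = 960$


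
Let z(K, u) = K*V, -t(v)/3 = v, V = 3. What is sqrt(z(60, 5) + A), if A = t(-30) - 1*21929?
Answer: 11*I*sqrt(179) ≈ 147.17*I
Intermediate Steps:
t(v) = -3*v
A = -21839 (A = -3*(-30) - 1*21929 = 90 - 21929 = -21839)
z(K, u) = 3*K (z(K, u) = K*3 = 3*K)
sqrt(z(60, 5) + A) = sqrt(3*60 - 21839) = sqrt(180 - 21839) = sqrt(-21659) = 11*I*sqrt(179)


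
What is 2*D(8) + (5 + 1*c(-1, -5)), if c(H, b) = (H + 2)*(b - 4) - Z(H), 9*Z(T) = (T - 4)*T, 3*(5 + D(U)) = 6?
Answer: -95/9 ≈ -10.556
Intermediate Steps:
D(U) = -3 (D(U) = -5 + (⅓)*6 = -5 + 2 = -3)
Z(T) = T*(-4 + T)/9 (Z(T) = ((T - 4)*T)/9 = ((-4 + T)*T)/9 = (T*(-4 + T))/9 = T*(-4 + T)/9)
c(H, b) = (-4 + b)*(2 + H) - H*(-4 + H)/9 (c(H, b) = (H + 2)*(b - 4) - H*(-4 + H)/9 = (2 + H)*(-4 + b) - H*(-4 + H)/9 = (-4 + b)*(2 + H) - H*(-4 + H)/9)
2*D(8) + (5 + 1*c(-1, -5)) = 2*(-3) + (5 + 1*(-8 + 2*(-5) - 32/9*(-1) - ⅑*(-1)² - 1*(-5))) = -6 + (5 + 1*(-8 - 10 + 32/9 - ⅑*1 + 5)) = -6 + (5 + 1*(-8 - 10 + 32/9 - ⅑ + 5)) = -6 + (5 + 1*(-86/9)) = -6 + (5 - 86/9) = -6 - 41/9 = -95/9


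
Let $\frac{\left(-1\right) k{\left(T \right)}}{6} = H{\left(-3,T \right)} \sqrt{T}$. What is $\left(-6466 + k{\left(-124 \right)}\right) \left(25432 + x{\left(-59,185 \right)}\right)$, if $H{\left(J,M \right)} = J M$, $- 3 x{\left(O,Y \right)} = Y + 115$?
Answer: $-163796712 - 113082048 i \sqrt{31} \approx -1.638 \cdot 10^{8} - 6.2961 \cdot 10^{8} i$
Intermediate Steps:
$x{\left(O,Y \right)} = - \frac{115}{3} - \frac{Y}{3}$ ($x{\left(O,Y \right)} = - \frac{Y + 115}{3} = - \frac{115 + Y}{3} = - \frac{115}{3} - \frac{Y}{3}$)
$k{\left(T \right)} = 18 T^{\frac{3}{2}}$ ($k{\left(T \right)} = - 6 - 3 T \sqrt{T} = - 6 \left(- 3 T^{\frac{3}{2}}\right) = 18 T^{\frac{3}{2}}$)
$\left(-6466 + k{\left(-124 \right)}\right) \left(25432 + x{\left(-59,185 \right)}\right) = \left(-6466 + 18 \left(-124\right)^{\frac{3}{2}}\right) \left(25432 - 100\right) = \left(-6466 + 18 \left(- 248 i \sqrt{31}\right)\right) \left(25432 - 100\right) = \left(-6466 - 4464 i \sqrt{31}\right) \left(25432 - 100\right) = \left(-6466 - 4464 i \sqrt{31}\right) 25332 = -163796712 - 113082048 i \sqrt{31}$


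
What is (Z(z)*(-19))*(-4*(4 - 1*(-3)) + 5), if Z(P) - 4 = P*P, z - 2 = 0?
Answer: 3496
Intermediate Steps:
z = 2 (z = 2 + 0 = 2)
Z(P) = 4 + P**2 (Z(P) = 4 + P*P = 4 + P**2)
(Z(z)*(-19))*(-4*(4 - 1*(-3)) + 5) = ((4 + 2**2)*(-19))*(-4*(4 - 1*(-3)) + 5) = ((4 + 4)*(-19))*(-4*(4 + 3) + 5) = (8*(-19))*(-4*7 + 5) = -152*(-28 + 5) = -152*(-23) = 3496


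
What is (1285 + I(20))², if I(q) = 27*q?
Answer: 3330625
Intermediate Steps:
(1285 + I(20))² = (1285 + 27*20)² = (1285 + 540)² = 1825² = 3330625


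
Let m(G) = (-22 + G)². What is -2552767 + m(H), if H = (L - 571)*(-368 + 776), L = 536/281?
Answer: 4257556944220917/78961 ≈ 5.3920e+10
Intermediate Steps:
L = 536/281 (L = 536*(1/281) = 536/281 ≈ 1.9075)
H = -65245320/281 (H = (536/281 - 571)*(-368 + 776) = -159915/281*408 = -65245320/281 ≈ -2.3219e+5)
-2552767 + m(H) = -2552767 + (-22 - 65245320/281)² = -2552767 + (-65251502/281)² = -2552767 + 4257758513256004/78961 = 4257556944220917/78961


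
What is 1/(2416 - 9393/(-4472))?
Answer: 4472/10813745 ≈ 0.00041355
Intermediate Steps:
1/(2416 - 9393/(-4472)) = 1/(2416 - 9393*(-1/4472)) = 1/(2416 + 9393/4472) = 1/(10813745/4472) = 4472/10813745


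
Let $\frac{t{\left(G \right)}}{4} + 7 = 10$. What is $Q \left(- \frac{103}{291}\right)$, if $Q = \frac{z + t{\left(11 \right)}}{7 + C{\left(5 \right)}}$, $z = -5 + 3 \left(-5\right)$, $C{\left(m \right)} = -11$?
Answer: $- \frac{206}{291} \approx -0.7079$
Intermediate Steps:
$t{\left(G \right)} = 12$ ($t{\left(G \right)} = -28 + 4 \cdot 10 = -28 + 40 = 12$)
$z = -20$ ($z = -5 - 15 = -20$)
$Q = 2$ ($Q = \frac{-20 + 12}{7 - 11} = - \frac{8}{-4} = \left(-8\right) \left(- \frac{1}{4}\right) = 2$)
$Q \left(- \frac{103}{291}\right) = 2 \left(- \frac{103}{291}\right) = - \frac{206}{291}$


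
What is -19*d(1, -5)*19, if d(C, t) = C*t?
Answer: 1805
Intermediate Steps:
-19*d(1, -5)*19 = -19*(-5)*19 = 95*19 = 1805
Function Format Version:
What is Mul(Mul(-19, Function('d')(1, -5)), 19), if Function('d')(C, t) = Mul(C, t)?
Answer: 1805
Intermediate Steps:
Mul(Mul(-19, Function('d')(1, -5)), 19) = Mul(Mul(-19, Mul(1, -5)), 19) = Mul(Mul(-19, -5), 19) = Mul(95, 19) = 1805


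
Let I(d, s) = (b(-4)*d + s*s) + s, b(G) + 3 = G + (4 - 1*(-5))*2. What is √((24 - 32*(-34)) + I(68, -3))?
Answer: √1866 ≈ 43.197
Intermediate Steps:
b(G) = 15 + G (b(G) = -3 + (G + (4 - 1*(-5))*2) = -3 + (G + (4 + 5)*2) = -3 + (G + 9*2) = -3 + (G + 18) = -3 + (18 + G) = 15 + G)
I(d, s) = s + s² + 11*d (I(d, s) = ((15 - 4)*d + s*s) + s = (11*d + s²) + s = (s² + 11*d) + s = s + s² + 11*d)
√((24 - 32*(-34)) + I(68, -3)) = √((24 - 32*(-34)) + (-3 + (-3)² + 11*68)) = √((24 + 1088) + (-3 + 9 + 748)) = √(1112 + 754) = √1866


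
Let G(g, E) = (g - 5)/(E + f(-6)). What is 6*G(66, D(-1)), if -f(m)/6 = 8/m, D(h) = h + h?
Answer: 61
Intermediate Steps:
D(h) = 2*h
f(m) = -48/m
G(g, E) = (-5 + g)/(8 + E) (G(g, E) = (g - 5)/(E - 48/(-6)) = (-5 + g)/(E - 48*(-⅙)) = (-5 + g)/(E + 8) = (-5 + g)/(8 + E))
6*G(66, D(-1)) = 6*((-5 + 66)/(8 + 2*(-1))) = 6*(61/(8 - 2)) = 6*(61/6) = 61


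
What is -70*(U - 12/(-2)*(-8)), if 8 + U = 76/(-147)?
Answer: 83080/21 ≈ 3956.2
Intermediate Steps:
U = -1252/147 (U = -8 + 76/(-147) = -8 + 76*(-1/147) = -8 - 76/147 = -1252/147 ≈ -8.5170)
-70*(U - 12/(-2)*(-8)) = -70*(-1252/147 - 12/(-2)*(-8)) = -70*(-1252/147 - 12*(-½)*(-8)) = -70*(-1252/147 + 6*(-8)) = -70*(-1252/147 - 48) = -70*(-8308/147) = 83080/21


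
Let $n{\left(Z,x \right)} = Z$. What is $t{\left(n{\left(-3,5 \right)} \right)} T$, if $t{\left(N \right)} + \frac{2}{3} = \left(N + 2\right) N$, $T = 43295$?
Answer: $\frac{303065}{3} \approx 1.0102 \cdot 10^{5}$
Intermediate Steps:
$t{\left(N \right)} = - \frac{2}{3} + N \left(2 + N\right)$ ($t{\left(N \right)} = - \frac{2}{3} + \left(N + 2\right) N = - \frac{2}{3} + \left(2 + N\right) N = - \frac{2}{3} + N \left(2 + N\right)$)
$t{\left(n{\left(-3,5 \right)} \right)} T = \left(- \frac{2}{3} + \left(-3\right)^{2} + 2 \left(-3\right)\right) 43295 = \left(- \frac{2}{3} + 9 - 6\right) 43295 = \frac{7}{3} \cdot 43295 = \frac{303065}{3}$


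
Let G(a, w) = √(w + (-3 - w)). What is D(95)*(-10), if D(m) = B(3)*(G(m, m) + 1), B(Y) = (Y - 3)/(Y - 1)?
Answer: 0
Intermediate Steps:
B(Y) = (-3 + Y)/(-1 + Y)
G(a, w) = I*√3 (G(a, w) = √(-3) = I*√3)
D(m) = 0 (D(m) = ((-3 + 3)/(-1 + 3))*(I*√3 + 1) = (0/2)*(1 + I*√3) = ((½)*0)*(1 + I*√3) = 0*(1 + I*√3) = 0)
D(95)*(-10) = 0*(-10) = 0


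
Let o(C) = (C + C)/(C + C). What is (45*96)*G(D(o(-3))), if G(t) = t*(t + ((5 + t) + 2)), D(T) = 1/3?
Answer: 11040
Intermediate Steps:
o(C) = 1 (o(C) = (2*C)/((2*C)) = (2*C)*(1/(2*C)) = 1)
D(T) = ⅓
G(t) = t*(7 + 2*t) (G(t) = t*(t + (7 + t)) = t*(7 + 2*t))
(45*96)*G(D(o(-3))) = (45*96)*((7 + 2*(⅓))/3) = 4320*((7 + ⅔)/3) = 4320*((⅓)*(23/3)) = 4320*(23/9) = 11040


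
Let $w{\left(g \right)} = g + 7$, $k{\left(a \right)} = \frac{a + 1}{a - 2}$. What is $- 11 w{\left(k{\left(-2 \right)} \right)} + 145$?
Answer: $\frac{261}{4} \approx 65.25$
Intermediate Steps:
$k{\left(a \right)} = \frac{1 + a}{-2 + a}$
$w{\left(g \right)} = 7 + g$
$- 11 w{\left(k{\left(-2 \right)} \right)} + 145 = - 11 \left(7 + \frac{1 - 2}{-2 - 2}\right) + 145 = - 11 \left(7 + \frac{1}{-4} \left(-1\right)\right) + 145 = - 11 \left(7 - - \frac{1}{4}\right) + 145 = - 11 \left(7 + \frac{1}{4}\right) + 145 = \left(-11\right) \frac{29}{4} + 145 = - \frac{319}{4} + 145 = \frac{261}{4}$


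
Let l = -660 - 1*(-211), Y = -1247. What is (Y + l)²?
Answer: 2876416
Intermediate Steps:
l = -449 (l = -660 + 211 = -449)
(Y + l)² = (-1247 - 449)² = (-1696)² = 2876416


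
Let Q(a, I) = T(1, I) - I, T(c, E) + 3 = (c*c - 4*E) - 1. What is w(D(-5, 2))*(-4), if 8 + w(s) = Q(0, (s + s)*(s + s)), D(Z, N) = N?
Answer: 364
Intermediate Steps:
T(c, E) = -4 + c² - 4*E (T(c, E) = -3 + ((c*c - 4*E) - 1) = -3 + ((c² - 4*E) - 1) = -3 + (-1 + c² - 4*E) = -4 + c² - 4*E)
Q(a, I) = -3 - 5*I (Q(a, I) = (-4 + 1² - 4*I) - I = (-4 + 1 - 4*I) - I = (-3 - 4*I) - I = -3 - 5*I)
w(s) = -11 - 20*s² (w(s) = -8 + (-3 - 5*(s + s)*(s + s)) = -8 + (-3 - 5*2*s*2*s) = -8 + (-3 - 20*s²) = -11 - 20*s²)
w(D(-5, 2))*(-4) = (-11 - 20*2²)*(-4) = (-11 - 20*4)*(-4) = (-11 - 80)*(-4) = -91*(-4) = 364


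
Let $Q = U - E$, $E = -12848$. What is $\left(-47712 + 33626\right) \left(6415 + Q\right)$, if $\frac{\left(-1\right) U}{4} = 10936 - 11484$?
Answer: $-302215130$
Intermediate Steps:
$U = 2192$ ($U = - 4 \left(10936 - 11484\right) = \left(-4\right) \left(-548\right) = 2192$)
$Q = 15040$ ($Q = 2192 - -12848 = 2192 + 12848 = 15040$)
$\left(-47712 + 33626\right) \left(6415 + Q\right) = \left(-47712 + 33626\right) \left(6415 + 15040\right) = \left(-14086\right) 21455 = -302215130$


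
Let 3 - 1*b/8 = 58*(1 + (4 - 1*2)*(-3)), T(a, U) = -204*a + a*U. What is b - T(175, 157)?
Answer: 10569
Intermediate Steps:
T(a, U) = -204*a + U*a
b = 2344 (b = 24 - 464*(1 + (4 - 1*2)*(-3)) = 24 - 464*(1 + (4 - 2)*(-3)) = 24 - 464*(1 + 2*(-3)) = 24 - 464*(1 - 6) = 24 - 464*(-5) = 24 - 8*(-290) = 24 + 2320 = 2344)
b - T(175, 157) = 2344 - 175*(-204 + 157) = 2344 - 175*(-47) = 2344 - 1*(-8225) = 2344 + 8225 = 10569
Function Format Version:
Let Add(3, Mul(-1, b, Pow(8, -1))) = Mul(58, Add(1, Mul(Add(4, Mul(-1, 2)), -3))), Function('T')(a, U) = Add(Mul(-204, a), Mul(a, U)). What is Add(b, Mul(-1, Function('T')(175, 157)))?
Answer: 10569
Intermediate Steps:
Function('T')(a, U) = Add(Mul(-204, a), Mul(U, a))
b = 2344 (b = Add(24, Mul(-8, Mul(58, Add(1, Mul(Add(4, Mul(-1, 2)), -3))))) = Add(24, Mul(-8, Mul(58, Add(1, Mul(Add(4, -2), -3))))) = Add(24, Mul(-8, Mul(58, Add(1, Mul(2, -3))))) = Add(24, Mul(-8, Mul(58, Add(1, -6)))) = Add(24, Mul(-8, Mul(58, -5))) = Add(24, Mul(-8, -290)) = Add(24, 2320) = 2344)
Add(b, Mul(-1, Function('T')(175, 157))) = Add(2344, Mul(-1, Mul(175, Add(-204, 157)))) = Add(2344, Mul(-1, Mul(175, -47))) = Add(2344, Mul(-1, -8225)) = Add(2344, 8225) = 10569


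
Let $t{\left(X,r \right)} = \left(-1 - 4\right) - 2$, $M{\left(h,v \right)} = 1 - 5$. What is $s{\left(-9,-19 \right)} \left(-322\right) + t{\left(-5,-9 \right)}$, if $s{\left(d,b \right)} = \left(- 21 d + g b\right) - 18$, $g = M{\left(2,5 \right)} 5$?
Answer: $-177429$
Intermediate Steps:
$M{\left(h,v \right)} = -4$
$g = -20$ ($g = \left(-4\right) 5 = -20$)
$s{\left(d,b \right)} = -18 - 21 d - 20 b$ ($s{\left(d,b \right)} = \left(- 21 d - 20 b\right) - 18 = -18 - 21 d - 20 b$)
$t{\left(X,r \right)} = -7$ ($t{\left(X,r \right)} = -5 - 2 = -7$)
$s{\left(-9,-19 \right)} \left(-322\right) + t{\left(-5,-9 \right)} = \left(-18 - -189 - -380\right) \left(-322\right) - 7 = \left(-18 + 189 + 380\right) \left(-322\right) - 7 = 551 \left(-322\right) - 7 = -177422 - 7 = -177429$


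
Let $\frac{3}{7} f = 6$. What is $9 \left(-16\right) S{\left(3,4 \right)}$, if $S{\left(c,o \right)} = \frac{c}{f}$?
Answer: $- \frac{216}{7} \approx -30.857$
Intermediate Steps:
$f = 14$ ($f = \frac{7}{3} \cdot 6 = 14$)
$S{\left(c,o \right)} = \frac{c}{14}$
$9 \left(-16\right) S{\left(3,4 \right)} = 9 \left(-16\right) \frac{1}{14} \cdot 3 = \left(-144\right) \frac{3}{14} = - \frac{216}{7}$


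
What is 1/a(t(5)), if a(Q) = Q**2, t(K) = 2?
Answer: 1/4 ≈ 0.25000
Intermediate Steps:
1/a(t(5)) = 1/(2**2) = 1/4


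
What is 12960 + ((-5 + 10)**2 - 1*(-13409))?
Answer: 26394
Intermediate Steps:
12960 + ((-5 + 10)**2 - 1*(-13409)) = 12960 + (5**2 + 13409) = 12960 + (25 + 13409) = 12960 + 13434 = 26394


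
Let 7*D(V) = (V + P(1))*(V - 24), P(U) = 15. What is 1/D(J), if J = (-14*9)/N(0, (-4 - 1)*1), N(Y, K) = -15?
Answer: -175/9126 ≈ -0.019176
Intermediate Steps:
J = 42/5 (J = -14*9/(-15) = -126*(-1/15) = 42/5 ≈ 8.4000)
D(V) = (-24 + V)*(15 + V)/7 (D(V) = ((V + 15)*(V - 24))/7 = ((15 + V)*(-24 + V))/7 = ((-24 + V)*(15 + V))/7 = (-24 + V)*(15 + V)/7)
1/D(J) = 1/(-360/7 - 9/7*42/5 + (42/5)²/7) = 1/(-360/7 - 54/5 + (⅐)*(1764/25)) = 1/(-360/7 - 54/5 + 252/25) = 1/(-9126/175) = -175/9126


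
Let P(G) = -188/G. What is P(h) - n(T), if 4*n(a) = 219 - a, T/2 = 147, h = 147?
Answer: 10273/588 ≈ 17.471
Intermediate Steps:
T = 294 (T = 2*147 = 294)
n(a) = 219/4 - a/4 (n(a) = (219 - a)/4 = 219/4 - a/4)
P(h) - n(T) = -188/147 - (219/4 - 1/4*294) = -188*1/147 - (219/4 - 147/2) = -188/147 - 1*(-75/4) = -188/147 + 75/4 = 10273/588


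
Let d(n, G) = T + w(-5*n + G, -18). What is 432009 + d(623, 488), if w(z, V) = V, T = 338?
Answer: 432329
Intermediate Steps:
d(n, G) = 320 (d(n, G) = 338 - 18 = 320)
432009 + d(623, 488) = 432009 + 320 = 432329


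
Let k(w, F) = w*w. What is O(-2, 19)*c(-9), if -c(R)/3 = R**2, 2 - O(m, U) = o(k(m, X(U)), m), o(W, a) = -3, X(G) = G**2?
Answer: -1215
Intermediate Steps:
k(w, F) = w**2
O(m, U) = 5 (O(m, U) = 2 - 1*(-3) = 2 + 3 = 5)
c(R) = -3*R**2
O(-2, 19)*c(-9) = 5*(-3*(-9)**2) = 5*(-3*81) = 5*(-243) = -1215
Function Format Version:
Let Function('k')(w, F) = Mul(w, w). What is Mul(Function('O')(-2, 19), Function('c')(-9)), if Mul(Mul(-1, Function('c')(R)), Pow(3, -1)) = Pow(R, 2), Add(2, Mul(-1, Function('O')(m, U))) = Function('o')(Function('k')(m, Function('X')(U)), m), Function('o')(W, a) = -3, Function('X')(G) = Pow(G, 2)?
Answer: -1215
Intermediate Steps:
Function('k')(w, F) = Pow(w, 2)
Function('O')(m, U) = 5 (Function('O')(m, U) = Add(2, Mul(-1, -3)) = Add(2, 3) = 5)
Function('c')(R) = Mul(-3, Pow(R, 2))
Mul(Function('O')(-2, 19), Function('c')(-9)) = Mul(5, Mul(-3, Pow(-9, 2))) = Mul(5, Mul(-3, 81)) = Mul(5, -243) = -1215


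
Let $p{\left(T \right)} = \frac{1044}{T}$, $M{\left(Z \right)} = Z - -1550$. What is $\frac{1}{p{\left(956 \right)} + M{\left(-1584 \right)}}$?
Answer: $- \frac{239}{7865} \approx -0.030388$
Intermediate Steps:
$M{\left(Z \right)} = 1550 + Z$ ($M{\left(Z \right)} = Z + 1550 = 1550 + Z$)
$\frac{1}{p{\left(956 \right)} + M{\left(-1584 \right)}} = \frac{1}{\frac{1044}{956} + \left(1550 - 1584\right)} = \frac{1}{1044 \cdot \frac{1}{956} - 34} = \frac{1}{\frac{261}{239} - 34} = \frac{1}{- \frac{7865}{239}} = - \frac{239}{7865}$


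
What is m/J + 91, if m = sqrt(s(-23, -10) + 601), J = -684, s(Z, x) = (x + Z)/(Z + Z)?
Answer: 91 - sqrt(1273234)/31464 ≈ 90.964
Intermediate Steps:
s(Z, x) = (Z + x)/(2*Z) (s(Z, x) = (Z + x)/((2*Z)) = (Z + x)*(1/(2*Z)) = (Z + x)/(2*Z))
m = sqrt(1273234)/46 (m = sqrt((1/2)*(-23 - 10)/(-23) + 601) = sqrt((1/2)*(-1/23)*(-33) + 601) = sqrt(33/46 + 601) = sqrt(27679/46) = sqrt(1273234)/46 ≈ 24.530)
m/J + 91 = (sqrt(1273234)/46)/(-684) + 91 = (sqrt(1273234)/46)*(-1/684) + 91 = -sqrt(1273234)/31464 + 91 = 91 - sqrt(1273234)/31464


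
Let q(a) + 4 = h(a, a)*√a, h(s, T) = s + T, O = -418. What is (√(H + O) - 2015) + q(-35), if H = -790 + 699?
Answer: -2019 + I*√509 - 70*I*√35 ≈ -2019.0 - 391.56*I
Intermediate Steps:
H = -91
h(s, T) = T + s
q(a) = -4 + 2*a^(3/2) (q(a) = -4 + (a + a)*√a = -4 + (2*a)*√a = -4 + 2*a^(3/2))
(√(H + O) - 2015) + q(-35) = (√(-91 - 418) - 2015) + (-4 + 2*(-35)^(3/2)) = (√(-509) - 2015) + (-4 + 2*(-35*I*√35)) = (I*√509 - 2015) + (-4 - 70*I*√35) = (-2015 + I*√509) + (-4 - 70*I*√35) = -2019 + I*√509 - 70*I*√35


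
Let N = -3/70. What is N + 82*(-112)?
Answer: -642883/70 ≈ -9184.0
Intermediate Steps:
N = -3/70 (N = -3*1/70 = -3/70 ≈ -0.042857)
N + 82*(-112) = -3/70 + 82*(-112) = -3/70 - 9184 = -642883/70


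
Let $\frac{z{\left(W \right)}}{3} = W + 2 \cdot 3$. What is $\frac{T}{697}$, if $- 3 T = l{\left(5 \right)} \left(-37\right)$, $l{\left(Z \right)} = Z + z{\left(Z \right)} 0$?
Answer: $\frac{185}{2091} \approx 0.088474$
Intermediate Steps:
$z{\left(W \right)} = 18 + 3 W$ ($z{\left(W \right)} = 3 \left(W + 2 \cdot 3\right) = 3 \left(W + 6\right) = 3 \left(6 + W\right) = 18 + 3 W$)
$l{\left(Z \right)} = Z$ ($l{\left(Z \right)} = Z + \left(18 + 3 Z\right) 0 = Z + 0 = Z$)
$T = \frac{185}{3}$ ($T = - \frac{5 \left(-37\right)}{3} = \left(- \frac{1}{3}\right) \left(-185\right) = \frac{185}{3} \approx 61.667$)
$\frac{T}{697} = \frac{185}{3 \cdot 697} = \frac{185}{3} \cdot \frac{1}{697} = \frac{185}{2091}$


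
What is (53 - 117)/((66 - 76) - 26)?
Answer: 16/9 ≈ 1.7778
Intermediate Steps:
(53 - 117)/((66 - 76) - 26) = -64/(-10 - 26) = -64/(-36) = -1/36*(-64) = 16/9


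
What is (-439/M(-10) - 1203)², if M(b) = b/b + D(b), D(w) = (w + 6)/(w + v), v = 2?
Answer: 20133169/9 ≈ 2.2370e+6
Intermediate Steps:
D(w) = (6 + w)/(2 + w) (D(w) = (w + 6)/(w + 2) = (6 + w)/(2 + w))
M(b) = 1 + (6 + b)/(2 + b) (M(b) = b/b + (6 + b)/(2 + b) = 1 + (6 + b)/(2 + b))
(-439/M(-10) - 1203)² = (-439*(2 - 10)/(2*(4 - 10)) - 1203)² = (-439/(2*(-6)/(-8)) - 1203)² = (-439/(2*(-⅛)*(-6)) - 1203)² = (-439/3/2 - 1203)² = (-439*⅔ - 1203)² = (-878/3 - 1203)² = (-4487/3)² = 20133169/9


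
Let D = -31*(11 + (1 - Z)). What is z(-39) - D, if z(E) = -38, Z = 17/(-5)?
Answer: 2197/5 ≈ 439.40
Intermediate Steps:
Z = -17/5 (Z = 17*(-⅕) = -17/5 ≈ -3.4000)
D = -2387/5 (D = -31*(11 + (1 - 1*(-17/5))) = -31*(11 + (1 + 17/5)) = -31*(11 + 22/5) = -31*77/5 = -2387/5 ≈ -477.40)
z(-39) - D = -38 - 1*(-2387/5) = -38 + 2387/5 = 2197/5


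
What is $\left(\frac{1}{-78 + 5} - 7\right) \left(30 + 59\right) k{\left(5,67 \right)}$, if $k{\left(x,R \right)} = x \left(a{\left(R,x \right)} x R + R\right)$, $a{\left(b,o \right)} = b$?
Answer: $- \frac{5129134080}{73} \approx -7.0262 \cdot 10^{7}$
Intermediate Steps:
$k{\left(x,R \right)} = x \left(R + x R^{2}\right)$ ($k{\left(x,R \right)} = x \left(R x R + R\right) = x \left(x R^{2} + R\right) = x \left(R + x R^{2}\right)$)
$\left(\frac{1}{-78 + 5} - 7\right) \left(30 + 59\right) k{\left(5,67 \right)} = \left(\frac{1}{-78 + 5} - 7\right) \left(30 + 59\right) 67 \cdot 5 \left(1 + 67 \cdot 5\right) = \left(\frac{1}{-73} - 7\right) 89 \cdot 67 \cdot 5 \left(1 + 335\right) = \left(- \frac{1}{73} - 7\right) 89 \cdot 67 \cdot 5 \cdot 336 = \left(- \frac{512}{73}\right) 89 \cdot 112560 = \left(- \frac{45568}{73}\right) 112560 = - \frac{5129134080}{73}$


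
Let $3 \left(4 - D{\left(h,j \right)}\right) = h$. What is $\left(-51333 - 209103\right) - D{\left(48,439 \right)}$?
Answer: $-260424$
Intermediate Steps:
$D{\left(h,j \right)} = 4 - \frac{h}{3}$
$\left(-51333 - 209103\right) - D{\left(48,439 \right)} = \left(-51333 - 209103\right) - \left(4 - 16\right) = -260436 - \left(4 - 16\right) = -260436 - -12 = -260436 + 12 = -260424$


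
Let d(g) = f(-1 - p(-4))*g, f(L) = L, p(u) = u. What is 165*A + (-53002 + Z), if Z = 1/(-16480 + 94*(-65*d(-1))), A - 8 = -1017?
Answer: -406050949/1850 ≈ -2.1949e+5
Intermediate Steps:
A = -1009 (A = 8 - 1017 = -1009)
d(g) = 3*g (d(g) = (-1 - 1*(-4))*g = (-1 + 4)*g = 3*g)
Z = 1/1850 (Z = 1/(-16480 + 94*(-195*(-1))) = 1/(-16480 + 94*(-65*(-3))) = 1/(-16480 + 94*195) = 1/(-16480 + 18330) = 1/1850 ≈ 0.00054054)
165*A + (-53002 + Z) = 165*(-1009) + (-53002 + 1/1850) = -166485 - 98053699/1850 = -406050949/1850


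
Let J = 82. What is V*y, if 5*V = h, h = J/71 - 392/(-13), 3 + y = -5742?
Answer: -33203802/923 ≈ -35974.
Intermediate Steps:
y = -5745 (y = -3 - 5742 = -5745)
h = 28898/923 (h = 82/71 - 392/(-13) = 82*(1/71) - 392*(-1/13) = 82/71 + 392/13 = 28898/923 ≈ 31.309)
V = 28898/4615 (V = (⅕)*(28898/923) = 28898/4615 ≈ 6.2618)
V*y = (28898/4615)*(-5745) = -33203802/923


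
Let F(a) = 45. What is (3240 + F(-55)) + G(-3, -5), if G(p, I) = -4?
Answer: 3281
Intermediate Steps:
(3240 + F(-55)) + G(-3, -5) = (3240 + 45) - 4 = 3285 - 4 = 3281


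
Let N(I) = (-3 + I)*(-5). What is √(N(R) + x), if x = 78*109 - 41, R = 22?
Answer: √8366 ≈ 91.466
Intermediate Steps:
x = 8461 (x = 8502 - 41 = 8461)
N(I) = 15 - 5*I
√(N(R) + x) = √((15 - 5*22) + 8461) = √((15 - 110) + 8461) = √(-95 + 8461) = √8366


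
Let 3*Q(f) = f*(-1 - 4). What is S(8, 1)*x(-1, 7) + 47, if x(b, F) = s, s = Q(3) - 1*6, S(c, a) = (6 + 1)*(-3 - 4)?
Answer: 586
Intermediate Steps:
Q(f) = -5*f/3 (Q(f) = (f*(-1 - 4))/3 = (f*(-5))/3 = (-5*f)/3 = -5*f/3)
S(c, a) = -49 (S(c, a) = 7*(-7) = -49)
s = -11 (s = -5/3*3 - 1*6 = -5 - 6 = -11)
x(b, F) = -11
S(8, 1)*x(-1, 7) + 47 = -49*(-11) + 47 = 539 + 47 = 586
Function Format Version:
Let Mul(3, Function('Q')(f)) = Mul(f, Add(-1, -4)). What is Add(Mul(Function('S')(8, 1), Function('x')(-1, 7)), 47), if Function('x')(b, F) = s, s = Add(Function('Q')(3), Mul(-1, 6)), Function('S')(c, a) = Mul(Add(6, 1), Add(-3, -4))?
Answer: 586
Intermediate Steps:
Function('Q')(f) = Mul(Rational(-5, 3), f) (Function('Q')(f) = Mul(Rational(1, 3), Mul(f, Add(-1, -4))) = Mul(Rational(1, 3), Mul(f, -5)) = Mul(Rational(1, 3), Mul(-5, f)) = Mul(Rational(-5, 3), f))
Function('S')(c, a) = -49 (Function('S')(c, a) = Mul(7, -7) = -49)
s = -11 (s = Add(Mul(Rational(-5, 3), 3), Mul(-1, 6)) = Add(-5, -6) = -11)
Function('x')(b, F) = -11
Add(Mul(Function('S')(8, 1), Function('x')(-1, 7)), 47) = Add(Mul(-49, -11), 47) = Add(539, 47) = 586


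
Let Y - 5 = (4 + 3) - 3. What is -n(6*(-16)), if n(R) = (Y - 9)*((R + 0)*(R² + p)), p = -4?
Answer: 0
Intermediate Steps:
Y = 9 (Y = 5 + ((4 + 3) - 3) = 5 + (7 - 3) = 5 + 4 = 9)
n(R) = 0 (n(R) = (9 - 9)*((R + 0)*(R² - 4)) = 0*(R*(-4 + R²)) = 0)
-n(6*(-16)) = -1*0 = 0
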